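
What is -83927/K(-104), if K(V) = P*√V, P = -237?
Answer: -83927*I*√26/12324 ≈ -34.725*I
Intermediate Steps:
K(V) = -237*√V
-83927/K(-104) = -83927*I*√26/12324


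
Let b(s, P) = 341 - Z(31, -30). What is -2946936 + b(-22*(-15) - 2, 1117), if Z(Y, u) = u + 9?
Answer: -2946574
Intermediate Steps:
Z(Y, u) = 9 + u
b(s, P) = 362 (b(s, P) = 341 - (9 - 30) = 341 - 1*(-21) = 341 + 21 = 362)
-2946936 + b(-22*(-15) - 2, 1117) = -2946936 + 362 = -2946574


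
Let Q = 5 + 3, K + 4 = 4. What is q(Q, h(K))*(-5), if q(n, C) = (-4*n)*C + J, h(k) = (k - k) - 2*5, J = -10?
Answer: -1550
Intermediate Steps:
K = 0 (K = -4 + 4 = 0)
Q = 8
h(k) = -10 (h(k) = 0 - 10 = -10)
q(n, C) = -10 - 4*C*n (q(n, C) = (-4*n)*C - 10 = -4*C*n - 10 = -10 - 4*C*n)
q(Q, h(K))*(-5) = (-10 - 4*(-10)*8)*(-5) = (-10 + 320)*(-5) = 310*(-5) = -1550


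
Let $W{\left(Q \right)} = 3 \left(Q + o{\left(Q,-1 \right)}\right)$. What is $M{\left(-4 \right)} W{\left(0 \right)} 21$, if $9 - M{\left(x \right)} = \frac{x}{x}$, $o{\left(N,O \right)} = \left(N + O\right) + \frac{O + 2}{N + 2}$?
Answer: $-252$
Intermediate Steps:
$o{\left(N,O \right)} = N + O + \frac{2 + O}{2 + N}$ ($o{\left(N,O \right)} = \left(N + O\right) + \frac{2 + O}{2 + N} = N + O + \frac{2 + O}{2 + N}$)
$M{\left(x \right)} = 8$ ($M{\left(x \right)} = 9 - \frac{x}{x} = 9 - 1 = 8$)
$W{\left(Q \right)} = 3 Q + \frac{3 \left(-1 + Q + Q^{2}\right)}{2 + Q}$ ($W{\left(Q \right)} = 3 \left(Q + \frac{2 + Q^{2} + 2 Q + 3 \left(-1\right) + Q \left(-1\right)}{2 + Q}\right) = 3 \left(Q + \frac{2 + Q^{2} + 2 Q - 3 - Q}{2 + Q}\right) = 3 \left(Q + \frac{-1 + Q + Q^{2}}{2 + Q}\right) = 3 Q + \frac{3 \left(-1 + Q + Q^{2}\right)}{2 + Q}$)
$M{\left(-4 \right)} W{\left(0 \right)} 21 = 8 \frac{3 \left(-1 + 2 \cdot 0^{2} + 3 \cdot 0\right)}{2 + 0} \cdot 21 = 8 \frac{3 \left(-1 + 2 \cdot 0 + 0\right)}{2} \cdot 21 = 8 \cdot 3 \cdot \frac{1}{2} \left(-1 + 0 + 0\right) 21 = 8 \cdot 3 \cdot \frac{1}{2} \left(-1\right) 21 = 8 \left(- \frac{3}{2}\right) 21 = \left(-12\right) 21 = -252$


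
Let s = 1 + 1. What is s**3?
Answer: 8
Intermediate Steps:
s = 2
s**3 = 2**3 = 8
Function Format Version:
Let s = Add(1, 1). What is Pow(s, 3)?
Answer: 8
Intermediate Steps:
s = 2
Pow(s, 3) = Pow(2, 3) = 8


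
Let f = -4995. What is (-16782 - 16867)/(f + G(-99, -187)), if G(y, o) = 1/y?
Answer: 3331251/494506 ≈ 6.7365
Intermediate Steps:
(-16782 - 16867)/(f + G(-99, -187)) = (-16782 - 16867)/(-4995 + 1/(-99)) = -33649/(-4995 - 1/99) = -33649/(-494506/99) = -33649*(-99/494506) = 3331251/494506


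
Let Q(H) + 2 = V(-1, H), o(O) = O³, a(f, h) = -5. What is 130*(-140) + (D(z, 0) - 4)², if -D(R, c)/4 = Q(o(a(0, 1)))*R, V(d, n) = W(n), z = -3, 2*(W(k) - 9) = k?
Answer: 430700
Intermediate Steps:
W(k) = 9 + k/2
V(d, n) = 9 + n/2
Q(H) = 7 + H/2 (Q(H) = -2 + (9 + H/2) = 7 + H/2)
D(R, c) = 222*R (D(R, c) = -4*(7 + (½)*(-5)³)*R = -4*(7 + (½)*(-125))*R = -4*(7 - 125/2)*R = -(-222)*R = 222*R)
130*(-140) + (D(z, 0) - 4)² = 130*(-140) + (222*(-3) - 4)² = -18200 + (-666 - 4)² = -18200 + (-670)² = -18200 + 448900 = 430700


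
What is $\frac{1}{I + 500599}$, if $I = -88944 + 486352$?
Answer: $\frac{1}{898007} \approx 1.1136 \cdot 10^{-6}$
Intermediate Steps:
$I = 397408$
$\frac{1}{I + 500599} = \frac{1}{397408 + 500599} = \frac{1}{898007}$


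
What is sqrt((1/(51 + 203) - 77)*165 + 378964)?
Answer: sqrt(23629607554)/254 ≈ 605.19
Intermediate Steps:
sqrt((1/(51 + 203) - 77)*165 + 378964) = sqrt((1/254 - 77)*165 + 378964) = sqrt(-19557/254*165 + 378964) = sqrt(-3226905/254 + 378964) = sqrt(93029951/254) = sqrt(23629607554)/254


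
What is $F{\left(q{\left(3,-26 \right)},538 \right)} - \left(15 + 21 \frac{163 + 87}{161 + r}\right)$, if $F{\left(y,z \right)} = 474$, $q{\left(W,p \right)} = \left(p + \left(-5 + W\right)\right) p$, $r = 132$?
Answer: $\frac{129237}{293} \approx 441.08$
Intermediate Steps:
$q{\left(W,p \right)} = p \left(-5 + W + p\right)$ ($q{\left(W,p \right)} = \left(-5 + W + p\right) p = p \left(-5 + W + p\right)$)
$F{\left(q{\left(3,-26 \right)},538 \right)} - \left(15 + 21 \frac{163 + 87}{161 + r}\right) = 474 - \left(15 + 21 \frac{163 + 87}{161 + 132}\right) = 474 - \left(15 + 21 \cdot \frac{250}{293}\right) = 474 - \left(15 + 21 \cdot 250 \cdot \frac{1}{293}\right) = 474 - \frac{9645}{293} = \frac{129237}{293}$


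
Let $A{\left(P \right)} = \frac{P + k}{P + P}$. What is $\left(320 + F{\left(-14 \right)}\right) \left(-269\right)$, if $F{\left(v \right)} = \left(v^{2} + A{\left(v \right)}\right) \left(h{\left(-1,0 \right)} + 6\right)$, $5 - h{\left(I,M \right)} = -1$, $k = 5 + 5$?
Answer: $- \frac{5034604}{7} \approx -7.1923 \cdot 10^{5}$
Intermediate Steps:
$k = 10$
$h{\left(I,M \right)} = 6$ ($h{\left(I,M \right)} = 5 - -1 = 5 + 1 = 6$)
$A{\left(P \right)} = \frac{10 + P}{2 P}$ ($A{\left(P \right)} = \frac{P + 10}{P + P} = \frac{10 + P}{2 P}$)
$F{\left(v \right)} = 12 v^{2} + \frac{6 \left(10 + v\right)}{v}$ ($F{\left(v \right)} = \left(v^{2} + \frac{10 + v}{2 v}\right) \left(6 + 6\right) = \left(v^{2} + \frac{10 + v}{2 v}\right) 12 = 12 v^{2} + \frac{6 \left(10 + v\right)}{v}$)
$\left(320 + F{\left(-14 \right)}\right) \left(-269\right) = \left(320 + \left(6 + 12 \left(-14\right)^{2} + \frac{60}{-14}\right)\right) \left(-269\right) = \left(320 + \left(6 + 12 \cdot 196 + 60 \left(- \frac{1}{14}\right)\right)\right) \left(-269\right) = \left(320 + \left(6 + 2352 - \frac{30}{7}\right)\right) \left(-269\right) = \left(320 + \frac{16476}{7}\right) \left(-269\right) = \frac{18716}{7} \left(-269\right) = - \frac{5034604}{7}$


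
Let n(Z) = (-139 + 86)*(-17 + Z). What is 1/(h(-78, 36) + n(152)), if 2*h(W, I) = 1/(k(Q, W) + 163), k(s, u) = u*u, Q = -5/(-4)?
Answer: -12494/89394569 ≈ -0.00013976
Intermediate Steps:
Q = 5/4 (Q = -5*(-¼) = 5/4 ≈ 1.2500)
k(s, u) = u²
h(W, I) = 1/(2*(163 + W²)) (h(W, I) = 1/(2*(W² + 163)) = 1/(2*(163 + W²)))
n(Z) = 901 - 53*Z (n(Z) = -53*(-17 + Z) = 901 - 53*Z)
1/(h(-78, 36) + n(152)) = 1/(1/(2*(163 + (-78)²)) + (901 - 53*152)) = 1/(1/(2*(163 + 6084)) + (901 - 8056)) = 1/((½)/6247 - 7155) = 1/((½)*(1/6247) - 7155) = 1/(1/12494 - 7155) = 1/(-89394569/12494) = -12494/89394569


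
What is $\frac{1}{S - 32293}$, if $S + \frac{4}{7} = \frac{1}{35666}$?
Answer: $- \frac{249662}{8062477623} \approx -3.0966 \cdot 10^{-5}$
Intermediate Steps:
$S = - \frac{142657}{249662}$ ($S = - \frac{4}{7} + \frac{1}{35666} = - \frac{142657}{249662} \approx -0.5714$)
$\frac{1}{S - 32293} = \frac{1}{- \frac{142657}{249662} - 32293} = \frac{1}{- \frac{8062477623}{249662}} = - \frac{249662}{8062477623}$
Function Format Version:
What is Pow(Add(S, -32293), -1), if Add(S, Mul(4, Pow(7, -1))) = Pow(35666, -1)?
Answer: Rational(-249662, 8062477623) ≈ -3.0966e-5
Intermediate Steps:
S = Rational(-142657, 249662) (S = Add(Rational(-4, 7), Pow(35666, -1)) = Add(Rational(-4, 7), Rational(1, 35666)) = Rational(-142657, 249662) ≈ -0.57140)
Pow(Add(S, -32293), -1) = Pow(Add(Rational(-142657, 249662), -32293), -1) = Pow(Rational(-8062477623, 249662), -1) = Rational(-249662, 8062477623)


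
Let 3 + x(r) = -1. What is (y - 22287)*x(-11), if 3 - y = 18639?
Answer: 163692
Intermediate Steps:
y = -18636 (y = 3 - 1*18639 = 3 - 18639 = -18636)
x(r) = -4 (x(r) = -3 - 1 = -4)
(y - 22287)*x(-11) = (-18636 - 22287)*(-4) = -40923*(-4) = 163692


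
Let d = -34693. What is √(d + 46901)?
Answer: 4*√763 ≈ 110.49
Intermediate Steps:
√(d + 46901) = √(-34693 + 46901) = √12208 = 4*√763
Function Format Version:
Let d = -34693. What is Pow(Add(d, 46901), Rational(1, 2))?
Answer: Mul(4, Pow(763, Rational(1, 2))) ≈ 110.49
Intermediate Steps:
Pow(Add(d, 46901), Rational(1, 2)) = Pow(Add(-34693, 46901), Rational(1, 2)) = Pow(12208, Rational(1, 2)) = Mul(4, Pow(763, Rational(1, 2)))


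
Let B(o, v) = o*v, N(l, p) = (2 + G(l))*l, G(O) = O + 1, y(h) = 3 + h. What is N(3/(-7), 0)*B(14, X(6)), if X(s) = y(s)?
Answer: -972/7 ≈ -138.86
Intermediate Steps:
X(s) = 3 + s
G(O) = 1 + O
N(l, p) = l*(3 + l) (N(l, p) = (2 + (1 + l))*l = (3 + l)*l = l*(3 + l))
N(3/(-7), 0)*B(14, X(6)) = ((3/(-7))*(3 + 3/(-7)))*(14*(3 + 6)) = ((3*(-⅐))*(3 + 3*(-⅐)))*(14*9) = -3*(3 - 3/7)/7*126 = -3/7*18/7*126 = -54/49*126 = -972/7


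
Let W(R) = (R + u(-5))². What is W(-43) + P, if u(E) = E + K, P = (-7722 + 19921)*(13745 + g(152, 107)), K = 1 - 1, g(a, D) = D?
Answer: 168982852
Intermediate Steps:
K = 0
P = 168980548 (P = (-7722 + 19921)*(13745 + 107) = 12199*13852 = 168980548)
u(E) = E (u(E) = E + 0 = E)
W(R) = (-5 + R)² (W(R) = (R - 5)² = (-5 + R)²)
W(-43) + P = (-5 - 43)² + 168980548 = (-48)² + 168980548 = 2304 + 168980548 = 168982852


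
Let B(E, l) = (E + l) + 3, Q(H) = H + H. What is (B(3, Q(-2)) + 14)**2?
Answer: 256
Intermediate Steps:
Q(H) = 2*H
B(E, l) = 3 + E + l
(B(3, Q(-2)) + 14)**2 = ((3 + 3 + 2*(-2)) + 14)**2 = ((3 + 3 - 4) + 14)**2 = (2 + 14)**2 = 16**2 = 256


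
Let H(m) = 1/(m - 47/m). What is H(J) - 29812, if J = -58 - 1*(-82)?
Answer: -15770524/529 ≈ -29812.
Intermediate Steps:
J = 24 (J = -58 + 82 = 24)
H(J) - 29812 = 24/(-47 + 24²) - 29812 = 24/(-47 + 576) - 29812 = 24/529 - 29812 = -15770524/529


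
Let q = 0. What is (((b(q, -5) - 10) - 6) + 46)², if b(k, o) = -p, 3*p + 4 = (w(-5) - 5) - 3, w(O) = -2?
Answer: 10816/9 ≈ 1201.8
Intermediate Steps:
p = -14/3 (p = -4/3 + ((-2 - 5) - 3)/3 = -4/3 + (-7 - 3)/3 = -4/3 + (⅓)*(-10) = -4/3 - 10/3 = -14/3 ≈ -4.6667)
b(k, o) = 14/3 (b(k, o) = -1*(-14/3) = 14/3)
(((b(q, -5) - 10) - 6) + 46)² = (((14/3 - 10) - 6) + 46)² = ((-16/3 - 6) + 46)² = (-34/3 + 46)² = (104/3)² = 10816/9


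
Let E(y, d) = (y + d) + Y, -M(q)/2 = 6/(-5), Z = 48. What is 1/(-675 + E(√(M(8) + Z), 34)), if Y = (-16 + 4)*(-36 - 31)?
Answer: 815/132593 - 6*√35/132593 ≈ 0.0058789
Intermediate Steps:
M(q) = 12/5 (M(q) = -12/(-5) = -12*(-1)/5 = -2*(-6/5) = 12/5)
Y = 804 (Y = -12*(-67) = 804)
E(y, d) = 804 + d + y (E(y, d) = (y + d) + 804 = (d + y) + 804 = 804 + d + y)
1/(-675 + E(√(M(8) + Z), 34)) = 1/(-675 + (804 + 34 + √(12/5 + 48))) = 1/(-675 + (804 + 34 + √(252/5))) = 1/(-675 + (804 + 34 + 6*√35/5)) = 1/(-675 + (838 + 6*√35/5)) = 1/(163 + 6*√35/5)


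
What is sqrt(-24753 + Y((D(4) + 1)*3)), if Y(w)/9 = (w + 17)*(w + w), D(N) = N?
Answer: I*sqrt(16113) ≈ 126.94*I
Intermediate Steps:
Y(w) = 18*w*(17 + w) (Y(w) = 9*((w + 17)*(w + w)) = 9*((17 + w)*(2*w)) = 9*(2*w*(17 + w)) = 18*w*(17 + w))
sqrt(-24753 + Y((D(4) + 1)*3)) = sqrt(-24753 + 18*((4 + 1)*3)*(17 + (4 + 1)*3)) = sqrt(-24753 + 18*(5*3)*(17 + 5*3)) = sqrt(-24753 + 18*15*(17 + 15)) = sqrt(-24753 + 18*15*32) = sqrt(-24753 + 8640) = sqrt(-16113) = I*sqrt(16113)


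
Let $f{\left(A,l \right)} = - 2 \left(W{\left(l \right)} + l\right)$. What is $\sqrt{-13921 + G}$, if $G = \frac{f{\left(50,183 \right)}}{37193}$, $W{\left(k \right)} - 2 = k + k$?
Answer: $\frac{i \sqrt{19257228252015}}{37193} \approx 117.99 i$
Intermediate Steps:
$W{\left(k \right)} = 2 + 2 k$ ($W{\left(k \right)} = 2 + \left(k + k\right) = 2 + 2 k$)
$f{\left(A,l \right)} = -4 - 6 l$ ($f{\left(A,l \right)} = - 2 \left(\left(2 + 2 l\right) + l\right) = - 2 \left(2 + 3 l\right) = -4 - 6 l$)
$G = - \frac{1102}{37193}$ ($G = \frac{-4 - 1098}{37193} = \left(-4 - 1098\right) \frac{1}{37193} = \left(-1102\right) \frac{1}{37193} = - \frac{1102}{37193} \approx -0.029629$)
$\sqrt{-13921 + G} = \sqrt{-13921 - \frac{1102}{37193}} = \sqrt{- \frac{517764855}{37193}} = \frac{i \sqrt{19257228252015}}{37193}$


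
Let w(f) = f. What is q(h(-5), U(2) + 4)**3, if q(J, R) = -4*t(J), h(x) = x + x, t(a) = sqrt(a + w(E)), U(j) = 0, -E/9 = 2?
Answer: 3584*I*sqrt(7) ≈ 9482.4*I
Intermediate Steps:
E = -18 (E = -9*2 = -18)
t(a) = sqrt(-18 + a) (t(a) = sqrt(a - 18) = sqrt(-18 + a))
h(x) = 2*x
q(J, R) = -4*sqrt(-18 + J)
q(h(-5), U(2) + 4)**3 = (-4*sqrt(-18 + 2*(-5)))**3 = (-4*sqrt(-18 - 10))**3 = (-8*I*sqrt(7))**3 = 3584*I*sqrt(7)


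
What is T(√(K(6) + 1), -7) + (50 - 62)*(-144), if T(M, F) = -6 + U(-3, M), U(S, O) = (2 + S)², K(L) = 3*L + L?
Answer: 1723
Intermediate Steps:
K(L) = 4*L
T(M, F) = -5 (T(M, F) = -6 + (2 - 3)² = -6 + (-1)² = -6 + 1 = -5)
T(√(K(6) + 1), -7) + (50 - 62)*(-144) = -5 + (50 - 62)*(-144) = -5 - 12*(-144) = -5 + 1728 = 1723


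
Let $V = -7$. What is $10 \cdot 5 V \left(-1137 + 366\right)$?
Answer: $269850$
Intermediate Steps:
$10 \cdot 5 V \left(-1137 + 366\right) = 10 \cdot 5 \left(-7\right) \left(-1137 + 366\right) = 50 \left(-7\right) \left(-771\right) = \left(-350\right) \left(-771\right) = 269850$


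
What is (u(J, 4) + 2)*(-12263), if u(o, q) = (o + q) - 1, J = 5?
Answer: -122630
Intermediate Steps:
u(o, q) = -1 + o + q
(u(J, 4) + 2)*(-12263) = ((-1 + 5 + 4) + 2)*(-12263) = (8 + 2)*(-12263) = 10*(-12263) = -122630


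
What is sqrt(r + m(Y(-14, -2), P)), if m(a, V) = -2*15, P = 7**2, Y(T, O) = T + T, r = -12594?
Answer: 4*I*sqrt(789) ≈ 112.36*I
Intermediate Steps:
Y(T, O) = 2*T
P = 49
m(a, V) = -30
sqrt(r + m(Y(-14, -2), P)) = sqrt(-12594 - 30) = sqrt(-12624) = 4*I*sqrt(789)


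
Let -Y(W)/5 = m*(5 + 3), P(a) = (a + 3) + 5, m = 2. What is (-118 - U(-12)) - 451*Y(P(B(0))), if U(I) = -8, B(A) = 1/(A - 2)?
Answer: 35970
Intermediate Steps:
B(A) = 1/(-2 + A)
P(a) = 8 + a (P(a) = (3 + a) + 5 = 8 + a)
Y(W) = -80 (Y(W) = -10*(5 + 3) = -10*8 = -5*16 = -80)
(-118 - U(-12)) - 451*Y(P(B(0))) = (-118 - 1*(-8)) - 451*(-80) = (-118 + 8) + 36080 = -110 + 36080 = 35970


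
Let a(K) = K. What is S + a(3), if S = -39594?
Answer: -39591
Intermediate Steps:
S + a(3) = -39594 + 3 = -39591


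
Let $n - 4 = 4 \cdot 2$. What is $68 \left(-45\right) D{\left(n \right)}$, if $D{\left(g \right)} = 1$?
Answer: $-3060$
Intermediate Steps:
$n = 12$ ($n = 4 + 4 \cdot 2 = 4 + 8 = 12$)
$68 \left(-45\right) D{\left(n \right)} = 68 \left(-45\right) 1 = \left(-3060\right) 1 = -3060$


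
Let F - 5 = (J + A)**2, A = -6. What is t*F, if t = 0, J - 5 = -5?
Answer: 0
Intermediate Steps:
J = 0 (J = 5 - 5 = 0)
F = 41 (F = 5 + (0 - 6)**2 = 5 + (-6)**2 = 5 + 36 = 41)
t*F = 0*41 = 0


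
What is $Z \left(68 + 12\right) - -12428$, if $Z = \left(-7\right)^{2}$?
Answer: $16348$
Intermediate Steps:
$Z = 49$
$Z \left(68 + 12\right) - -12428 = 49 \left(68 + 12\right) - -12428 = 49 \cdot 80 + 12428 = 3920 + 12428 = 16348$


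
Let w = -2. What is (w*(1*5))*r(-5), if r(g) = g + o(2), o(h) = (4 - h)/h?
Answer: 40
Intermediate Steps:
o(h) = (4 - h)/h
r(g) = 1 + g (r(g) = g + (4 - 1*2)/2 = g + (4 - 2)/2 = g + (½)*2 = g + 1 = 1 + g)
(w*(1*5))*r(-5) = (-2*5)*(1 - 5) = -2*5*(-4) = -10*(-4) = 40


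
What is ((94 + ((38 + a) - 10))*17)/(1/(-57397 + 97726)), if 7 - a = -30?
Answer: 109009287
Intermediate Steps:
a = 37 (a = 7 - 1*(-30) = 7 + 30 = 37)
((94 + ((38 + a) - 10))*17)/(1/(-57397 + 97726)) = ((94 + ((38 + 37) - 10))*17)/(1/(-57397 + 97726)) = ((94 + (75 - 10))*17)/(1/40329) = ((94 + 65)*17)/(1/40329) = (159*17)*40329 = 2703*40329 = 109009287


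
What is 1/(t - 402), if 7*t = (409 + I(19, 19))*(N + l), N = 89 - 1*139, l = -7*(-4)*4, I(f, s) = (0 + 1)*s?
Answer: 7/23722 ≈ 0.00029508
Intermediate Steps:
I(f, s) = s (I(f, s) = 1*s = s)
l = 112 (l = 28*4 = 112)
N = -50 (N = 89 - 139 = -50)
t = 26536/7 (t = ((409 + 19)*(-50 + 112))/7 = (428*62)/7 = (⅐)*26536 = 26536/7 ≈ 3790.9)
1/(t - 402) = 1/(26536/7 - 402) = 1/(23722/7) = 7/23722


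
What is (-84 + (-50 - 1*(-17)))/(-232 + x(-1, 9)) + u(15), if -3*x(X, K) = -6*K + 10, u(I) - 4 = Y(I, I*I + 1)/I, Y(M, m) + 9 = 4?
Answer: 8225/1956 ≈ 4.2050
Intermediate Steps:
Y(M, m) = -5 (Y(M, m) = -9 + 4 = -5)
u(I) = 4 - 5/I
x(X, K) = -10/3 + 2*K (x(X, K) = -(-6*K + 10)/3 = -(10 - 6*K)/3 = -10/3 + 2*K)
(-84 + (-50 - 1*(-17)))/(-232 + x(-1, 9)) + u(15) = (-84 + (-50 - 1*(-17)))/(-232 + (-10/3 + 2*9)) + (4 - 5/15) = (-84 + (-50 + 17))/(-232 + (-10/3 + 18)) + (4 - 5*1/15) = (-84 - 33)/(-232 + 44/3) + (4 - 1/3) = -117/(-652/3) + 11/3 = -117*(-3/652) + 11/3 = 351/652 + 11/3 = 8225/1956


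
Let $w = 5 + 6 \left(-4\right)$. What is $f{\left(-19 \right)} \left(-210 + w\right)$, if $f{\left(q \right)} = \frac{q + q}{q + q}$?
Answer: $-229$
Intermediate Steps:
$f{\left(q \right)} = 1$ ($f{\left(q \right)} = \frac{2 q}{2 q} = 2 q \frac{1}{2 q} = 1$)
$w = -19$ ($w = 5 - 24 = -19$)
$f{\left(-19 \right)} \left(-210 + w\right) = 1 \left(-210 - 19\right) = 1 \left(-229\right) = -229$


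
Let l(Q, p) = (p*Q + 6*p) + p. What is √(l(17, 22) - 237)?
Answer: √291 ≈ 17.059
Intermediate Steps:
l(Q, p) = 7*p + Q*p (l(Q, p) = (Q*p + 6*p) + p = (6*p + Q*p) + p = 7*p + Q*p)
√(l(17, 22) - 237) = √(22*(7 + 17) - 237) = √(22*24 - 237) = √(528 - 237) = √291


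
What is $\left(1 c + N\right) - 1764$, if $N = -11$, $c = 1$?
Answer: $-1774$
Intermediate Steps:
$\left(1 c + N\right) - 1764 = \left(1 \cdot 1 - 11\right) - 1764 = \left(1 - 11\right) - 1764 = -10 - 1764 = -1774$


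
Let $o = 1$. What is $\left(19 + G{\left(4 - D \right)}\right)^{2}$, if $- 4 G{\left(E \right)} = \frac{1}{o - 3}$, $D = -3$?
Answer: $\frac{23409}{64} \approx 365.77$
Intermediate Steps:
$G{\left(E \right)} = \frac{1}{8}$ ($G{\left(E \right)} = - \frac{1}{4 \left(1 - 3\right)} = - \frac{1}{4 \left(-2\right)} = \left(- \frac{1}{4}\right) \left(- \frac{1}{2}\right) = \frac{1}{8}$)
$\left(19 + G{\left(4 - D \right)}\right)^{2} = \left(19 + \frac{1}{8}\right)^{2} = \left(\frac{153}{8}\right)^{2} = \frac{23409}{64}$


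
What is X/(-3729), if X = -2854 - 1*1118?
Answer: 1324/1243 ≈ 1.0652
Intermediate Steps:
X = -3972 (X = -2854 - 1118 = -3972)
X/(-3729) = -3972/(-3729) = -3972*(-1/3729) = 1324/1243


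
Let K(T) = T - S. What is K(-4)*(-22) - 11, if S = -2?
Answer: 33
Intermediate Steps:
K(T) = 2 + T (K(T) = T - 1*(-2) = T + 2 = 2 + T)
K(-4)*(-22) - 11 = (2 - 4)*(-22) - 11 = -2*(-22) - 11 = 44 - 11 = 33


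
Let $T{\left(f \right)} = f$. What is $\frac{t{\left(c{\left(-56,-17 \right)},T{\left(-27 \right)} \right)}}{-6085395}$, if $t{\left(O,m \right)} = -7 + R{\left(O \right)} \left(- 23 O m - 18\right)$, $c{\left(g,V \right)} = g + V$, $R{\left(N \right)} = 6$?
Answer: $\frac{272113}{6085395} \approx 0.044716$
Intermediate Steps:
$c{\left(g,V \right)} = V + g$
$t{\left(O,m \right)} = -115 - 138 O m$ ($t{\left(O,m \right)} = -7 + 6 \left(- 23 O m - 18\right) = -7 + 6 \left(-18 - 23 O m\right) = -7 - \left(108 + 138 O m\right) = -115 - 138 O m$)
$\frac{t{\left(c{\left(-56,-17 \right)},T{\left(-27 \right)} \right)}}{-6085395} = \frac{-115 - 138 \left(-17 - 56\right) \left(-27\right)}{-6085395} = \left(-115 - \left(-10074\right) \left(-27\right)\right) \left(- \frac{1}{6085395}\right) = \left(-115 - 271998\right) \left(- \frac{1}{6085395}\right) = \left(-272113\right) \left(- \frac{1}{6085395}\right) = \frac{272113}{6085395}$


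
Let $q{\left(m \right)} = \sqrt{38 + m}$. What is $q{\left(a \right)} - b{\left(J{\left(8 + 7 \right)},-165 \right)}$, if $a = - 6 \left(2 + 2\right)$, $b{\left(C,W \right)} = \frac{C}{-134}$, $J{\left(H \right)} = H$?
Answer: $\frac{15}{134} + \sqrt{14} \approx 3.8536$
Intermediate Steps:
$b{\left(C,W \right)} = - \frac{C}{134}$ ($b{\left(C,W \right)} = C \left(- \frac{1}{134}\right) = - \frac{C}{134}$)
$a = -24$ ($a = \left(-6\right) 4 = -24$)
$q{\left(a \right)} - b{\left(J{\left(8 + 7 \right)},-165 \right)} = \sqrt{38 - 24} - - \frac{8 + 7}{134} = \sqrt{14} - \left(- \frac{1}{134}\right) 15 = \sqrt{14} - - \frac{15}{134} = \sqrt{14} + \frac{15}{134} = \frac{15}{134} + \sqrt{14}$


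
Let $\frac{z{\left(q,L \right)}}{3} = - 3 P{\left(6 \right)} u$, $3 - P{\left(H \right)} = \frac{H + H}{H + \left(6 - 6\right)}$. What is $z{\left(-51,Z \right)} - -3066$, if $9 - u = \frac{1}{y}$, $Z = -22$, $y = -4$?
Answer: $\frac{11931}{4} \approx 2982.8$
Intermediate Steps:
$P{\left(H \right)} = 1$ ($P{\left(H \right)} = 3 - \frac{H + H}{H + \left(6 - 6\right)} = 3 - \frac{2 H}{H + \left(6 - 6\right)} = 3 - \frac{2 H}{H + 0} = 3 - \frac{2 H}{H} = 3 - 2 = 1$)
$u = \frac{37}{4}$ ($u = 9 - \frac{1}{-4} = 9 - - \frac{1}{4} = 9 + \frac{1}{4} = \frac{37}{4} \approx 9.25$)
$z{\left(q,L \right)} = - \frac{333}{4}$ ($z{\left(q,L \right)} = 3 \left(-3\right) 1 \cdot \frac{37}{4} = 3 \left(\left(-3\right) \frac{37}{4}\right) = 3 \left(- \frac{111}{4}\right) = - \frac{333}{4}$)
$z{\left(-51,Z \right)} - -3066 = - \frac{333}{4} - -3066 = - \frac{333}{4} + 3066 = \frac{11931}{4}$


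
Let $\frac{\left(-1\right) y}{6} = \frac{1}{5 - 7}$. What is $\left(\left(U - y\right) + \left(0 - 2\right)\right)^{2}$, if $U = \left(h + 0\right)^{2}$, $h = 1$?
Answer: $16$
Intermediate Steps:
$U = 1$ ($U = \left(1 + 0\right)^{2} = 1^{2} = 1$)
$y = 3$ ($y = - \frac{6}{5 - 7} = - \frac{6}{-2} = \left(-6\right) \left(- \frac{1}{2}\right) = 3$)
$\left(\left(U - y\right) + \left(0 - 2\right)\right)^{2} = \left(\left(1 - 3\right) + \left(0 - 2\right)\right)^{2} = \left(-2 - 2\right)^{2} = \left(-4\right)^{2} = 16$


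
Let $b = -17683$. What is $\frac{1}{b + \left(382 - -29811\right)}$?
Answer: $\frac{1}{12510} \approx 7.9936 \cdot 10^{-5}$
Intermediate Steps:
$\frac{1}{b + \left(382 - -29811\right)} = \frac{1}{-17683 + \left(382 - -29811\right)} = \frac{1}{-17683 + \left(382 + 29811\right)} = \frac{1}{-17683 + 30193} = \frac{1}{12510}$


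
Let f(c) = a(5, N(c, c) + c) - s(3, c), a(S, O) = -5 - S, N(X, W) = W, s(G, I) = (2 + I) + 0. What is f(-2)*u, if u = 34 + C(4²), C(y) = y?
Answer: -500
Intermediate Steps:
s(G, I) = 2 + I
f(c) = -12 - c (f(c) = (-5 - 1*5) - (2 + c) = (-5 - 5) + (-2 - c) = -10 + (-2 - c) = -12 - c)
u = 50 (u = 34 + 4² = 34 + 16 = 50)
f(-2)*u = (-12 - 1*(-2))*50 = (-12 + 2)*50 = -10*50 = -500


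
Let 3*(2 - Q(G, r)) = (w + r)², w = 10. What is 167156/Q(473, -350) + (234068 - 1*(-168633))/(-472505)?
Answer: -4887861323/941702465 ≈ -5.1905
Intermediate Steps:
Q(G, r) = 2 - (10 + r)²/3
167156/Q(473, -350) + (234068 - 1*(-168633))/(-472505) = 167156/(2 - (10 - 350)²/3) + (234068 - 1*(-168633))/(-472505) = 167156/(2 - ⅓*(-340)²) + (234068 + 168633)*(-1/472505) = 167156/(2 - ⅓*115600) + 402701*(-1/472505) = 167156/(2 - 115600/3) - 402701/472505 = 167156/(-115594/3) - 402701/472505 = 167156*(-3/115594) - 402701/472505 = -8646/1993 - 402701/472505 = -4887861323/941702465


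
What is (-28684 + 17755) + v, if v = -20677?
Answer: -31606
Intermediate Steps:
(-28684 + 17755) + v = (-28684 + 17755) - 20677 = -10929 - 20677 = -31606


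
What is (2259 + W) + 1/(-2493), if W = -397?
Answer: 4641965/2493 ≈ 1862.0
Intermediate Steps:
(2259 + W) + 1/(-2493) = (2259 - 397) + 1/(-2493) = 1862 - 1/2493 = 4641965/2493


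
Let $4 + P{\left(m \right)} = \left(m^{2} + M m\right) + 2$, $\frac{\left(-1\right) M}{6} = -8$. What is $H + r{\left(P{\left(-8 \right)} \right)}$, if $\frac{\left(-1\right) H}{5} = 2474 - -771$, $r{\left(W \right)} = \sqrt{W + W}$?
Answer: $-16225 + 2 i \sqrt{161} \approx -16225.0 + 25.377 i$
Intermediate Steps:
$M = 48$ ($M = \left(-6\right) \left(-8\right) = 48$)
$P{\left(m \right)} = -2 + m^{2} + 48 m$ ($P{\left(m \right)} = -4 + \left(\left(m^{2} + 48 m\right) + 2\right) = -4 + \left(2 + m^{2} + 48 m\right) = -2 + m^{2} + 48 m$)
$r{\left(W \right)} = \sqrt{2} \sqrt{W}$ ($r{\left(W \right)} = \sqrt{2 W} = \sqrt{2} \sqrt{W}$)
$H = -16225$ ($H = - 5 \left(2474 - -771\right) = - 5 \left(2474 + 771\right) = \left(-5\right) 3245 = -16225$)
$H + r{\left(P{\left(-8 \right)} \right)} = -16225 + \sqrt{2} \sqrt{-2 + \left(-8\right)^{2} + 48 \left(-8\right)} = -16225 + \sqrt{2} \sqrt{-2 + 64 - 384} = -16225 + \sqrt{2} \sqrt{-322} = -16225 + \sqrt{2} i \sqrt{322} = -16225 + 2 i \sqrt{161}$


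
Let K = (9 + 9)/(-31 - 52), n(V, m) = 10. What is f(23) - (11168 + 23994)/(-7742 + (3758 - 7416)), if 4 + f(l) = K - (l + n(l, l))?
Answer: -16148077/473100 ≈ -34.133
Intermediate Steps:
K = -18/83 (K = 18/(-83) = 18*(-1/83) = -18/83 ≈ -0.21687)
f(l) = -1180/83 - l (f(l) = -4 + (-18/83 - (l + 10)) = -4 + (-18/83 - (10 + l)) = -4 + (-18/83 + (-10 - l)) = -4 + (-848/83 - l) = -1180/83 - l)
f(23) - (11168 + 23994)/(-7742 + (3758 - 7416)) = (-1180/83 - 1*23) - (11168 + 23994)/(-7742 + (3758 - 7416)) = (-1180/83 - 23) - 35162/(-7742 - 3658) = -3089/83 - 35162/(-11400) = -3089/83 - 35162*(-1)/11400 = -3089/83 - 1*(-17581/5700) = -3089/83 + 17581/5700 = -16148077/473100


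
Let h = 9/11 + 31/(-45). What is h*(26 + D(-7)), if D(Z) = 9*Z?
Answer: -2368/495 ≈ -4.7838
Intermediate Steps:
h = 64/495 (h = 9*(1/11) + 31*(-1/45) = 9/11 - 31/45 = 64/495 ≈ 0.12929)
h*(26 + D(-7)) = 64*(26 + 9*(-7))/495 = 64*(26 - 63)/495 = (64/495)*(-37) = -2368/495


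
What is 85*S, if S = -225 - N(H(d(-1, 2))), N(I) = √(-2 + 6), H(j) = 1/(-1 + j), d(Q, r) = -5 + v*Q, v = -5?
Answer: -19295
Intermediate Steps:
d(Q, r) = -5 - 5*Q
N(I) = 2 (N(I) = √4 = 2)
S = -227 (S = -225 - 1*2 = -225 - 2 = -227)
85*S = 85*(-227) = -19295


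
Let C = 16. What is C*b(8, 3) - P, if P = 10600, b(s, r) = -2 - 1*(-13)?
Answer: -10424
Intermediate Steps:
b(s, r) = 11 (b(s, r) = -2 + 13 = 11)
C*b(8, 3) - P = 16*11 - 1*10600 = 176 - 10600 = -10424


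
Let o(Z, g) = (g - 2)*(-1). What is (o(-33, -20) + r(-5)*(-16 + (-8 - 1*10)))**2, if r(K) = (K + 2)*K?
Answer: 238144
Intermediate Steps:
r(K) = K*(2 + K) (r(K) = (2 + K)*K = K*(2 + K))
o(Z, g) = 2 - g (o(Z, g) = (-2 + g)*(-1) = 2 - g)
(o(-33, -20) + r(-5)*(-16 + (-8 - 1*10)))**2 = ((2 - 1*(-20)) + (-5*(2 - 5))*(-16 + (-8 - 1*10)))**2 = ((2 + 20) + (-5*(-3))*(-16 + (-8 - 10)))**2 = (22 + 15*(-16 - 18))**2 = (22 + 15*(-34))**2 = (22 - 510)**2 = (-488)**2 = 238144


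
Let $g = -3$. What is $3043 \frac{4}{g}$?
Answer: $- \frac{12172}{3} \approx -4057.3$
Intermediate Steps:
$3043 \frac{4}{g} = 3043 \frac{4}{-3} = 3043 \cdot 4 \left(- \frac{1}{3}\right) = 3043 \left(- \frac{4}{3}\right) = - \frac{12172}{3}$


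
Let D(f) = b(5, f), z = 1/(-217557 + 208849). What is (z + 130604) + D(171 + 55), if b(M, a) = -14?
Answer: 1137177719/8708 ≈ 1.3059e+5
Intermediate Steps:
z = -1/8708 (z = 1/(-8708) = -1/8708 ≈ -0.00011484)
D(f) = -14
(z + 130604) + D(171 + 55) = (-1/8708 + 130604) - 14 = 1137299631/8708 - 14 = 1137177719/8708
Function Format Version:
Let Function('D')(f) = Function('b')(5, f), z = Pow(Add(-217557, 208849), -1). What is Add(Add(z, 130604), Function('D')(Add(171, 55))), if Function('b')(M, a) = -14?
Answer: Rational(1137177719, 8708) ≈ 1.3059e+5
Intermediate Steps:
z = Rational(-1, 8708) (z = Pow(-8708, -1) = Rational(-1, 8708) ≈ -0.00011484)
Function('D')(f) = -14
Add(Add(z, 130604), Function('D')(Add(171, 55))) = Add(Add(Rational(-1, 8708), 130604), -14) = Add(Rational(1137299631, 8708), -14) = Rational(1137177719, 8708)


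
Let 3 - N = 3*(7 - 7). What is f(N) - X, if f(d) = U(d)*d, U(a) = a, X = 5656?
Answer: -5647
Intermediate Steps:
N = 3 (N = 3 - 3*(7 - 7) = 3 - 3*0 = 3 - 1*0 = 3 + 0 = 3)
f(d) = d**2 (f(d) = d*d = d**2)
f(N) - X = 3**2 - 1*5656 = 9 - 5656 = -5647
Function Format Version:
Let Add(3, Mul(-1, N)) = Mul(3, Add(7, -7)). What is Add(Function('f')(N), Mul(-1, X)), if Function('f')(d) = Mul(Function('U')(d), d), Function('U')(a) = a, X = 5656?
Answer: -5647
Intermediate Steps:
N = 3 (N = Add(3, Mul(-1, Mul(3, Add(7, -7)))) = Add(3, Mul(-1, Mul(3, 0))) = Add(3, Mul(-1, 0)) = Add(3, 0) = 3)
Function('f')(d) = Pow(d, 2) (Function('f')(d) = Mul(d, d) = Pow(d, 2))
Add(Function('f')(N), Mul(-1, X)) = Add(Pow(3, 2), Mul(-1, 5656)) = Add(9, -5656) = -5647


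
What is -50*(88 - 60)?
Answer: -1400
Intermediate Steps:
-50*(88 - 60) = -50*28 = -1400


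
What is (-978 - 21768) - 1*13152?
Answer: -35898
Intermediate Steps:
(-978 - 21768) - 1*13152 = -22746 - 13152 = -35898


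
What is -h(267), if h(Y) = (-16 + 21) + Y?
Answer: -272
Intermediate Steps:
h(Y) = 5 + Y
-h(267) = -(5 + 267) = -1*272 = -272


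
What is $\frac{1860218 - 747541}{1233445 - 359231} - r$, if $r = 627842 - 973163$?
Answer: $\frac{301885565371}{874214} \approx 3.4532 \cdot 10^{5}$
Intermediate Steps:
$r = -345321$
$\frac{1860218 - 747541}{1233445 - 359231} - r = \frac{1860218 - 747541}{1233445 - 359231} - -345321 = \frac{1112677}{874214} + 345321 = \frac{301885565371}{874214}$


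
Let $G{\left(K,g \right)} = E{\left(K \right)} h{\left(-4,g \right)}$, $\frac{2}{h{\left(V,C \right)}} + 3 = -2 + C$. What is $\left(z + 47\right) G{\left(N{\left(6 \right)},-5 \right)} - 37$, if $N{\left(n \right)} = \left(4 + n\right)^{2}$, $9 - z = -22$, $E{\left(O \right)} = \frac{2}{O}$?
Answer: $- \frac{4664}{125} \approx -37.312$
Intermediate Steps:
$z = 31$ ($z = 9 - -22 = 9 + 22 = 31$)
$h{\left(V,C \right)} = \frac{2}{-5 + C}$ ($h{\left(V,C \right)} = \frac{2}{-3 + \left(-2 + C\right)} = \frac{2}{-5 + C}$)
$G{\left(K,g \right)} = \frac{4}{K \left(-5 + g\right)}$ ($G{\left(K,g \right)} = \frac{2}{K} \frac{2}{-5 + g} = \frac{4}{K \left(-5 + g\right)}$)
$\left(z + 47\right) G{\left(N{\left(6 \right)},-5 \right)} - 37 = \left(31 + 47\right) \frac{4}{\left(4 + 6\right)^{2} \left(-5 - 5\right)} - 37 = 78 \frac{4}{10^{2} \left(-10\right)} - 37 = 78 \cdot 4 \cdot \frac{1}{100} \left(- \frac{1}{10}\right) - 37 = 78 \left(- \frac{1}{250}\right) - 37 = - \frac{39}{125} - 37 = - \frac{4664}{125}$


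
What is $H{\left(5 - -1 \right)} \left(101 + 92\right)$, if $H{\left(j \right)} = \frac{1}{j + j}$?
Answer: $\frac{193}{12} \approx 16.083$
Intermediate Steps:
$H{\left(j \right)} = \frac{1}{2 j}$
$H{\left(5 - -1 \right)} \left(101 + 92\right) = \frac{1}{2 \left(5 - -1\right)} \left(101 + 92\right) = \frac{1}{2 \left(5 + 1\right)} 193 = \frac{1}{2 \cdot 6} \cdot 193 = \frac{1}{2} \cdot \frac{1}{6} \cdot 193 = \frac{1}{12} \cdot 193 = \frac{193}{12}$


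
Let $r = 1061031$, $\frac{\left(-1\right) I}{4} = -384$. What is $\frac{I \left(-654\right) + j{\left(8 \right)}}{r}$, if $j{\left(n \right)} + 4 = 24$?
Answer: $- \frac{1004524}{1061031} \approx -0.94674$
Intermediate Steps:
$I = 1536$ ($I = \left(-4\right) \left(-384\right) = 1536$)
$j{\left(n \right)} = 20$ ($j{\left(n \right)} = -4 + 24 = 20$)
$\frac{I \left(-654\right) + j{\left(8 \right)}}{r} = \frac{1536 \left(-654\right) + 20}{1061031} = \left(-1004544 + 20\right) \frac{1}{1061031} = \left(-1004524\right) \frac{1}{1061031} = - \frac{1004524}{1061031}$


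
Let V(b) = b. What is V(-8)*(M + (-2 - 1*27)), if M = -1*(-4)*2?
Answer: 168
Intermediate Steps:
M = 8 (M = 4*2 = 8)
V(-8)*(M + (-2 - 1*27)) = -8*(8 + (-2 - 1*27)) = -8*(8 + (-2 - 27)) = -8*(8 - 29) = -8*(-21) = 168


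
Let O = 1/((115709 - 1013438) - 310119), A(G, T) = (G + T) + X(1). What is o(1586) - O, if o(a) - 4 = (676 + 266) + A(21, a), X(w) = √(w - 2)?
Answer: 3083635945/1207848 + I ≈ 2553.0 + 1.0*I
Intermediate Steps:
X(w) = √(-2 + w)
A(G, T) = I + G + T (A(G, T) = (G + T) + √(-2 + 1) = (G + T) + √(-1) = (G + T) + I = I + G + T)
o(a) = 967 + I + a (o(a) = 4 + ((676 + 266) + (I + 21 + a)) = 4 + (942 + (21 + I + a)) = 4 + (963 + I + a) = 967 + I + a)
O = -1/1207848 (O = 1/(-897729 - 310119) = 1/(-1207848) = -1/1207848 ≈ -8.2792e-7)
o(1586) - O = (967 + I + 1586) - 1*(-1/1207848) = (2553 + I) + 1/1207848 = 3083635945/1207848 + I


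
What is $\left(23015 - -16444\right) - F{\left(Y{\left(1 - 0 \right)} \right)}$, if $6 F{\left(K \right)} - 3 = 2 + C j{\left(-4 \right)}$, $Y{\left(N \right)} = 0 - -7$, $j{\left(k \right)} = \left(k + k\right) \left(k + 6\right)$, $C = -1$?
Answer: $\frac{78911}{2} \approx 39456.0$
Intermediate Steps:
$j{\left(k \right)} = 2 k \left(6 + k\right)$
$Y{\left(N \right)} = 7$ ($Y{\left(N \right)} = 0 + 7 = 7$)
$F{\left(K \right)} = \frac{7}{2}$ ($F{\left(K \right)} = \frac{1}{2} + \frac{2 - 2 \left(-4\right) \left(6 - 4\right)}{6} = \frac{1}{2} + \frac{2 - 2 \left(-4\right) 2}{6} = \frac{1}{2} + \frac{2 - -16}{6} = \frac{1}{2} + \frac{2 + 16}{6} = \frac{1}{2} + \frac{1}{6} \cdot 18 = \frac{1}{2} + 3 = \frac{7}{2}$)
$\left(23015 - -16444\right) - F{\left(Y{\left(1 - 0 \right)} \right)} = \left(23015 - -16444\right) - \frac{7}{2} = \left(23015 + 16444\right) - \frac{7}{2} = 39459 - \frac{7}{2} = \frac{78911}{2}$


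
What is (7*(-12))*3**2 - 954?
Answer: -1710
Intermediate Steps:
(7*(-12))*3**2 - 954 = -84*9 - 954 = -756 - 954 = -1710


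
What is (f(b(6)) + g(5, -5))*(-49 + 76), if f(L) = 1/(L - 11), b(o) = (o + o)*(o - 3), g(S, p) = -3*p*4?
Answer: 40527/25 ≈ 1621.1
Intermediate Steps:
g(S, p) = -12*p
b(o) = 2*o*(-3 + o) (b(o) = (2*o)*(-3 + o) = 2*o*(-3 + o))
f(L) = 1/(-11 + L)
(f(b(6)) + g(5, -5))*(-49 + 76) = (1/(-11 + 2*6*(-3 + 6)) - 12*(-5))*(-49 + 76) = (1/(-11 + 2*6*3) + 60)*27 = (1/(-11 + 36) + 60)*27 = (1/25 + 60)*27 = (1501/25)*27 = 40527/25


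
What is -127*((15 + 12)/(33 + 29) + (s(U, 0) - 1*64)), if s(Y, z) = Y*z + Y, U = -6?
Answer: 547751/62 ≈ 8834.7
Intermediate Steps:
s(Y, z) = Y + Y*z
-127*((15 + 12)/(33 + 29) + (s(U, 0) - 1*64)) = -127*((15 + 12)/(33 + 29) + (-6*(1 + 0) - 1*64)) = -127*(27/62 + (-6*1 - 64)) = -127*(27*(1/62) + (-6 - 64)) = -127*(27/62 - 70) = -127*(-4313/62) = 547751/62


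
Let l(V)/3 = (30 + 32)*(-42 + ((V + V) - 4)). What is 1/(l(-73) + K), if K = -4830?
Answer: -1/40542 ≈ -2.4666e-5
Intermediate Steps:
l(V) = -8556 + 372*V (l(V) = 3*((30 + 32)*(-42 + ((V + V) - 4))) = 3*(62*(-42 + (2*V - 4))) = 3*(62*(-42 + (-4 + 2*V))) = 3*(62*(-46 + 2*V)) = 3*(-2852 + 124*V) = -8556 + 372*V)
1/(l(-73) + K) = 1/((-8556 + 372*(-73)) - 4830) = 1/((-8556 - 27156) - 4830) = 1/(-35712 - 4830) = 1/(-40542) = -1/40542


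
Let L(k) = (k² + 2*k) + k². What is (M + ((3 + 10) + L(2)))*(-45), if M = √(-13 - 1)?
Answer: -1125 - 45*I*√14 ≈ -1125.0 - 168.37*I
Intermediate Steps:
M = I*√14 (M = √(-14) = I*√14 ≈ 3.7417*I)
L(k) = 2*k + 2*k²
(M + ((3 + 10) + L(2)))*(-45) = (I*√14 + ((3 + 10) + 2*2*(1 + 2)))*(-45) = (I*√14 + (13 + 2*2*3))*(-45) = (I*√14 + (13 + 12))*(-45) = (I*√14 + 25)*(-45) = (25 + I*√14)*(-45) = -1125 - 45*I*√14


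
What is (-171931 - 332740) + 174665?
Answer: -330006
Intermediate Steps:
(-171931 - 332740) + 174665 = -504671 + 174665 = -330006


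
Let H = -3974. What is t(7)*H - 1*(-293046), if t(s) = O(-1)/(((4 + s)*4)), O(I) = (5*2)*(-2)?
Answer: 3243376/11 ≈ 2.9485e+5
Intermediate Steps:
O(I) = -20 (O(I) = 10*(-2) = -20)
t(s) = -20/(16 + 4*s) (t(s) = -20*1/(4*(4 + s)) = -20/(16 + 4*s))
t(7)*H - 1*(-293046) = -5/(4 + 7)*(-3974) - 1*(-293046) = -5/11*(-3974) + 293046 = 19870/11 + 293046 = 3243376/11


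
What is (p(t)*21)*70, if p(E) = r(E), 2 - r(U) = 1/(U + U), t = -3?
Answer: 3185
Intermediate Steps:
r(U) = 2 - 1/(2*U) (r(U) = 2 - 1/(U + U) = 2 - 1/(2*U))
p(E) = 2 - 1/(2*E)
(p(t)*21)*70 = ((2 - 1/2/(-3))*21)*70 = ((2 - 1/2*(-1/3))*21)*70 = ((2 + 1/6)*21)*70 = ((13/6)*21)*70 = (91/2)*70 = 3185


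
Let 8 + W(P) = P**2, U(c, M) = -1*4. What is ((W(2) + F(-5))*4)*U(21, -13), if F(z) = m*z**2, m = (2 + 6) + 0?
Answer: -3136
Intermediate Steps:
U(c, M) = -4
W(P) = -8 + P**2
m = 8 (m = 8 + 0 = 8)
F(z) = 8*z**2
((W(2) + F(-5))*4)*U(21, -13) = (((-8 + 2**2) + 8*(-5)**2)*4)*(-4) = (((-8 + 4) + 8*25)*4)*(-4) = ((-4 + 200)*4)*(-4) = (196*4)*(-4) = 784*(-4) = -3136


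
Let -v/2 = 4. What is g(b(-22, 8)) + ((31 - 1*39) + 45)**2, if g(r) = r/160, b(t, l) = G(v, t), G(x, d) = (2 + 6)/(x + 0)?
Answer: 219039/160 ≈ 1369.0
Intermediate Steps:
v = -8 (v = -2*4 = -8)
G(x, d) = 8/x
b(t, l) = -1 (b(t, l) = 8/(-8) = 8*(-1/8) = -1)
g(r) = r/160 (g(r) = r*(1/160) = r/160)
g(b(-22, 8)) + ((31 - 1*39) + 45)**2 = (1/160)*(-1) + ((31 - 1*39) + 45)**2 = -1/160 + ((31 - 39) + 45)**2 = -1/160 + (-8 + 45)**2 = -1/160 + 37**2 = -1/160 + 1369 = 219039/160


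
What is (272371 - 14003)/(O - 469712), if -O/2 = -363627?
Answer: 129184/128771 ≈ 1.0032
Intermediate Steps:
O = 727254 (O = -2*(-363627) = 727254)
(272371 - 14003)/(O - 469712) = (272371 - 14003)/(727254 - 469712) = 258368/257542 = 258368*(1/257542) = 129184/128771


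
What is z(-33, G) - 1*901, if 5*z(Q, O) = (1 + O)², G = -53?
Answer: -1801/5 ≈ -360.20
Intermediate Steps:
z(Q, O) = (1 + O)²/5
z(-33, G) - 1*901 = (1 - 53)²/5 - 1*901 = (⅕)*(-52)² - 901 = (⅕)*2704 - 901 = 2704/5 - 901 = -1801/5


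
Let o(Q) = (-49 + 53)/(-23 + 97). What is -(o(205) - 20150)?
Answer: 745548/37 ≈ 20150.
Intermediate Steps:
o(Q) = 2/37 (o(Q) = 4/74 = 4*(1/74) = 2/37)
-(o(205) - 20150) = -(2/37 - 20150) = -1*(-745548/37) = 745548/37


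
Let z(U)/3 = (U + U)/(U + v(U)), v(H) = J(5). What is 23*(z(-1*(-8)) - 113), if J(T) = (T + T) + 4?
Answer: -28037/11 ≈ -2548.8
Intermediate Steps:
J(T) = 4 + 2*T (J(T) = 2*T + 4 = 4 + 2*T)
v(H) = 14 (v(H) = 4 + 2*5 = 4 + 10 = 14)
z(U) = 6*U/(14 + U) (z(U) = 3*((U + U)/(U + 14)) = 3*((2*U)/(14 + U)) = 3*(2*U/(14 + U)) = 6*U/(14 + U))
23*(z(-1*(-8)) - 113) = 23*(6*(-1*(-8))/(14 - 1*(-8)) - 113) = 23*(6*8/(14 + 8) - 113) = 23*(6*8/22 - 113) = 23*(6*8*(1/22) - 113) = 23*(24/11 - 113) = 23*(-1219/11) = -28037/11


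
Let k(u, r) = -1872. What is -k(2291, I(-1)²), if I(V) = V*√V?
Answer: 1872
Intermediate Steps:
I(V) = V^(3/2)
-k(2291, I(-1)²) = -1*(-1872) = 1872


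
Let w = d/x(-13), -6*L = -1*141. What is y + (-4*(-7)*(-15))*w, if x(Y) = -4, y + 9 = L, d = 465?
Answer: 97679/2 ≈ 48840.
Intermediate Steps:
L = 47/2 (L = -(-1)*141/6 = -1/6*(-141) = 47/2 ≈ 23.500)
y = 29/2 (y = -9 + 47/2 = 29/2 ≈ 14.500)
w = -465/4 (w = 465/(-4) = 465*(-1/4) = -465/4 ≈ -116.25)
y + (-4*(-7)*(-15))*w = 29/2 + (-4*(-7)*(-15))*(-465/4) = 29/2 + (28*(-15))*(-465/4) = 29/2 - 420*(-465/4) = 29/2 + 48825 = 97679/2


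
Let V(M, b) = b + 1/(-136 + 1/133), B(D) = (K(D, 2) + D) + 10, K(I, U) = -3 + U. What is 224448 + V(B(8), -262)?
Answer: 4054852049/18087 ≈ 2.2419e+5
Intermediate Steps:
B(D) = 9 + D (B(D) = ((-3 + 2) + D) + 10 = (-1 + D) + 10 = 9 + D)
V(M, b) = -133/18087 + b (V(M, b) = b + 1/(-136 + 1/133) = b + 1/(-18087/133) = b - 133/18087 = -133/18087 + b)
224448 + V(B(8), -262) = 224448 + (-133/18087 - 262) = 224448 - 4738927/18087 = 4054852049/18087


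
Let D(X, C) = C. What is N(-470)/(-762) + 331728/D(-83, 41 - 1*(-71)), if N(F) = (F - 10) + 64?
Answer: 7900729/2667 ≈ 2962.4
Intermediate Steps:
N(F) = 54 + F (N(F) = (-10 + F) + 64 = 54 + F)
N(-470)/(-762) + 331728/D(-83, 41 - 1*(-71)) = (54 - 470)/(-762) + 331728/(41 - 1*(-71)) = -416*(-1/762) + 331728/(41 + 71) = 208/381 + 331728/112 = 208/381 + 331728*(1/112) = 208/381 + 20733/7 = 7900729/2667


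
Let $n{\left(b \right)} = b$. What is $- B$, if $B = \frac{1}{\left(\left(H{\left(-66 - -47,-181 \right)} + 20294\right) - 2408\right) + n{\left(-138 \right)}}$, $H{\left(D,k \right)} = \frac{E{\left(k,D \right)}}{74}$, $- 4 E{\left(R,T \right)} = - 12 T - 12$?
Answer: $- \frac{37}{656649} \approx -5.6347 \cdot 10^{-5}$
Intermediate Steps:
$E{\left(R,T \right)} = 3 + 3 T$ ($E{\left(R,T \right)} = - \frac{- 12 T - 12}{4} = - \frac{-12 - 12 T}{4} = 3 + 3 T$)
$H{\left(D,k \right)} = \frac{3}{74} + \frac{3 D}{74}$ ($H{\left(D,k \right)} = \frac{3 + 3 D}{74} = \left(3 + 3 D\right) \frac{1}{74} = \frac{3}{74} + \frac{3 D}{74}$)
$B = \frac{37}{656649}$ ($B = \frac{1}{\left(\left(\left(\frac{3}{74} + \frac{3 \left(-66 - -47\right)}{74}\right) + 20294\right) - 2408\right) - 138} = \frac{1}{\left(\left(\left(\frac{3}{74} + \frac{3 \left(-66 + 47\right)}{74}\right) + 20294\right) - 2408\right) - 138} = \frac{1}{\left(\left(\left(\frac{3}{74} + \frac{3}{74} \left(-19\right)\right) + 20294\right) - 2408\right) - 138} = \frac{1}{\left(\left(\left(\frac{3}{74} - \frac{57}{74}\right) + 20294\right) - 2408\right) - 138} = \frac{1}{\left(\left(- \frac{27}{37} + 20294\right) - 2408\right) - 138} = \frac{1}{\left(\frac{750851}{37} - 2408\right) - 138} = \frac{1}{\frac{661755}{37} - 138} = \frac{1}{\frac{656649}{37}} = \frac{37}{656649} \approx 5.6347 \cdot 10^{-5}$)
$- B = \left(-1\right) \frac{37}{656649} = - \frac{37}{656649}$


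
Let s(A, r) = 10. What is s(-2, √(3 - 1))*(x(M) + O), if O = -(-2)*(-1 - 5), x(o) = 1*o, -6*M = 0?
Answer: -120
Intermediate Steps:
M = 0 (M = -⅙*0 = 0)
x(o) = o
O = -12 (O = -(-2)*(-6) = -1*12 = -12)
s(-2, √(3 - 1))*(x(M) + O) = 10*(0 - 12) = 10*(-12) = -120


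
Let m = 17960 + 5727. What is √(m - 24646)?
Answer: I*√959 ≈ 30.968*I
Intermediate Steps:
m = 23687
√(m - 24646) = √(23687 - 24646) = √(-959) = I*√959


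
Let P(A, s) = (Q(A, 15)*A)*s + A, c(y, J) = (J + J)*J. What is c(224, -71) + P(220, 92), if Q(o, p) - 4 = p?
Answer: 394862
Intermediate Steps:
Q(o, p) = 4 + p
c(y, J) = 2*J² (c(y, J) = (2*J)*J = 2*J²)
P(A, s) = A + 19*A*s (P(A, s) = ((4 + 15)*A)*s + A = (19*A)*s + A = 19*A*s + A = A + 19*A*s)
c(224, -71) + P(220, 92) = 2*(-71)² + 220*(1 + 19*92) = 2*5041 + 220*(1 + 1748) = 10082 + 220*1749 = 10082 + 384780 = 394862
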